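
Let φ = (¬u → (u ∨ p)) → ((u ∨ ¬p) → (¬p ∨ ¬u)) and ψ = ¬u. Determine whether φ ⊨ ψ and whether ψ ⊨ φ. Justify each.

(⟸) Assume the antecedent. If u is true, the antecedent cannot hold. If u is false, the consequent reduces to true regardless of the other variables. Either way the consequent holds.

(⟹) This fails. Under u = T, p = F, the left side is true but the right side is false.

Not equivalent: only (⇐) holds.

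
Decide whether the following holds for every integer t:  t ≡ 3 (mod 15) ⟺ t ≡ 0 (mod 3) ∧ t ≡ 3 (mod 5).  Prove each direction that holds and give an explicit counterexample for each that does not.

Forward direction. Suppose t ≡ 3 (mod 15); write t = 15j + 3. Since 3 ∣ 15, reducing mod 3 gives t ≡ 3 ≡ 0 (mod 3); since 5 ∣ 15, reducing mod 5 gives t ≡ 3 (mod 5).

Converse. If t ≡ 0 (mod 3) and t ≡ 3 (mod 5), then by the Chinese remainder theorem t ≡ 3 (mod 15). This is exactly t ≡ 3 (mod 15).

Equivalent; both directions hold.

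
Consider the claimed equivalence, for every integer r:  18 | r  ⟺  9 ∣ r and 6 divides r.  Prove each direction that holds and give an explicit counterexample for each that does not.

Both directions hold.

(⇒) If 18 ∣ r, write r = 18q. Since 18 = 2·9, r = 9·(2q), so 9 ∣ r; and since 18 = 3·6, r = 6·(3q), so 6 ∣ r.

(⇐) Suppose 9 ∣ r and 6 ∣ r. Any common multiple of 9 and 6 is a multiple of their lcm; here lcm(9, 6) = 9·6/gcd(9, 6) = 54/3 = 18, so 18 ∣ r.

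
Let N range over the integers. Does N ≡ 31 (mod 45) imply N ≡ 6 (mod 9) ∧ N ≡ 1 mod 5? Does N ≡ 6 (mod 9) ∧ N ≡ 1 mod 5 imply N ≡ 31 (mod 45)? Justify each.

Both directions fail.

Forward direction. This fails: N = 31 gives 31 ≡ 31 (mod 45) but 31 ≡ 4 (mod 9), so the conjunction on the right does not hold.

Converse. This fails: N = 6 satisfies both congruences on the right (6 ≡ 6 mod 9 and 6 ≡ 1 mod 5) yet 6 ≡ 6 (mod 45), not 31.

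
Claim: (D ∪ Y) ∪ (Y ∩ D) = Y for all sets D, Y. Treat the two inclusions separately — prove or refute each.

(⟹) This inclusion fails. Take D = {1}, Y = ∅; then 1 ∈ (D ∪ Y) ∪ (Y ∩ D) but 1 ∉ Y.

(⟸) Let x ∈ Y. Then either x ∈ Y and x ∉ D; or x ∈ D ∩ Y. In each case x ∈ (D ∪ Y) ∪ (Y ∩ D), so Y ⊆ (D ∪ Y) ∪ (Y ∩ D).

(⊆) fails; (⊇) holds.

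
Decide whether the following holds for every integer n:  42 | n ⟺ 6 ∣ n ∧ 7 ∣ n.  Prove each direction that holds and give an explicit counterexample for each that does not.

(⟹) If 42 ∣ n, write n = 42q. Since 42 = 7·6, n = 6·(7q), so 6 ∣ n; and since 42 = 6·7, n = 7·(6q), so 7 ∣ n.

(⟸) Suppose 6 ∣ n and 7 ∣ n. Any common multiple of 6 and 7 is a multiple of their lcm; here gcd(6, 7) = 1, so lcm(6, 7) = 6·7 = 42, so 42 ∣ n.

The biconditional holds.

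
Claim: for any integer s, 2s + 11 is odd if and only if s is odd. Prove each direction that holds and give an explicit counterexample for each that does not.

[⇒] This fails: take s = 0. Then 2s + 11 = 11, which is odd, yet s = 0 is even, not odd.

[⇐] Suppose s is odd. Since 2 is even, 2s is even for every s, so 2s + 11 has the same parity as 11, which is odd. Hence 2s + 11 is odd.

Not equivalent: only (⇐) holds.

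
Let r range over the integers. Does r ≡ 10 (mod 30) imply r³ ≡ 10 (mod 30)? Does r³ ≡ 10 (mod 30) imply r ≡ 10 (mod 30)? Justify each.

[⇒] Suppose r ≡ 10 (mod 30). Write r = 30j + 10. Then (30j + 10)³ = 27000j³ + 27000j² + 9000j + 1000 = 30(900j³ + 900j² + 300j + 33) + 10, so r³ ≡ 10 (mod 30).

[⇐] Conversely, suppose r³ ≡ 10 (mod 30). The only residue r in {0, …, 29} with r³ ≡ 10 (mod 30) is r = 10, so r ≡ 10 (mod 30).

Both directions hold.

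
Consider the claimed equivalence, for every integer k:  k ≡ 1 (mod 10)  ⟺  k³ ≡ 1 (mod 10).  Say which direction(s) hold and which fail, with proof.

Forward direction. Suppose k ≡ 1 (mod 10). Write k = 10j + 1. Then (10j + 1)³ = 1000j³ + 300j² + 30j + 1 = 10(100j³ + 30j² + 3j) + 1, so k³ ≡ 1 (mod 10).

Converse. Suppose k³ ≡ 1 (mod 10). The only residue r in {0, …, 9} with r³ ≡ 1 (mod 10) is r = 1, so k ≡ 1 (mod 10).

Equivalent; both directions hold.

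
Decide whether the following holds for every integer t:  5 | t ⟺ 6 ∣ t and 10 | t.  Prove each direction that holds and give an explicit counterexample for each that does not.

Only the converse holds.

Forward direction. This fails: take t = 5. Certainly 5 ∣ 5, but 6 ∤ 5.

Converse. Suppose 6 ∣ t and 10 ∣ t. Any common multiple of 6 and 10 is a multiple of their lcm; here lcm(6, 10) = 6·10/gcd(6, 10) = 60/2 = 30, so 30 ∣ t. Since 5 ∣ 30, it follows that 5 ∣ t.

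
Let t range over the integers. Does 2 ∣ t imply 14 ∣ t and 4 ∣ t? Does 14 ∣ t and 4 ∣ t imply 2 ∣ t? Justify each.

Only the reverse direction holds.

(⟸) Suppose 14 ∣ t and 4 ∣ t. Any common multiple of 14 and 4 is a multiple of their lcm; here lcm(14, 4) = 14·4/gcd(14, 4) = 56/2 = 28, so 28 ∣ t. Since 2 ∣ 28, it follows that 2 ∣ t.

(⟹) This fails: take t = 2. Certainly 2 ∣ 2, but 14 ∤ 2.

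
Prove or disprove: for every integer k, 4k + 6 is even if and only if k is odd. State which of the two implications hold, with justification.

Only the converse holds.

Forward direction. This fails: take k = 0. Then 4k + 6 = 6, which is even, yet k = 0 is even, not odd.

Converse. Suppose k is odd. Since 4 is even, 4k is even for every k, so 4k + 6 has the same parity as 6, which is even. Hence 4k + 6 is even.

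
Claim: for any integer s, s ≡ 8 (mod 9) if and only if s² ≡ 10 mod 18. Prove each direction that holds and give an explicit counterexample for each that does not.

Neither implication holds.

Forward direction. This fails: take s = 17. Then 17 ≡ 8 (mod 9), but 17² = 289 ≡ 1 (mod 18), not 10.

Converse. This fails: take s = 10. Then 10² = 100 ≡ 10 (mod 18), yet 10 ≡ 1 (mod 9), not 8.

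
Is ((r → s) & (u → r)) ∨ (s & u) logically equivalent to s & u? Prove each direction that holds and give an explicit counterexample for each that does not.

(⟹) This fails. Under r = F, u = F, s = F, the left side is true but the right side is false.

(⟸) Assume the antecedent. If r is true, the antecedent forces (r = T, u = T, s = T), and ((r → s) & (u → r)) ∨ (s & u) holds there. If r is false, the antecedent forces (r = F, u = T, s = T), and ((r → s) & (u → r)) ∨ (s & u) holds there. Either way ((r → s) & (u → r)) ∨ (s & u) holds.

Only the converse holds.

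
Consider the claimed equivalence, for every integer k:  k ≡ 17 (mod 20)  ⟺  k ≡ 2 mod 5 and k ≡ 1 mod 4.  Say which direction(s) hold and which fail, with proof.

Both directions hold; the statement is true.

Converse. If k ≡ 2 (mod 5) and k ≡ 1 (mod 4), then by the Chinese remainder theorem k ≡ 17 (mod 20). This is exactly k ≡ 17 (mod 20).

Forward direction. Suppose k ≡ 17 (mod 20); write k = 20j + 17. Since 5 ∣ 20, reducing mod 5 gives k ≡ 17 ≡ 2 (mod 5); since 4 ∣ 20, reducing mod 4 gives k ≡ 17 ≡ 1 (mod 4).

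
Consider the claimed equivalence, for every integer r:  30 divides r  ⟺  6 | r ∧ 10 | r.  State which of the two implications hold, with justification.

(→) If 30 ∣ r, write r = 30q. Since 30 = 5·6, r = 6·(5q), so 6 ∣ r; and since 30 = 3·10, r = 10·(3q), so 10 ∣ r.

(←) Suppose 6 ∣ r and 10 ∣ r. Any common multiple of 6 and 10 is a multiple of their lcm; here lcm(6, 10) = 6·10/gcd(6, 10) = 60/2 = 30, so 30 ∣ r.

Both implications hold.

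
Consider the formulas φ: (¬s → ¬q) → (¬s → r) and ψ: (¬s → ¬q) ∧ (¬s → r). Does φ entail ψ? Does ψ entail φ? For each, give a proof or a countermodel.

(←) Assume the antecedent. If s is true, (¬s → ¬q) → (¬s → r) reduces to true regardless of the other variables. If s is false, the antecedent forces (q = F, s = F, r = T), and (¬s → ¬q) → (¬s → r) holds there. Either way (¬s → ¬q) → (¬s → r) holds.

(→) This fails. Under q = T, s = F, r = F, the left side is true but the right side is false.

Only the reverse direction holds.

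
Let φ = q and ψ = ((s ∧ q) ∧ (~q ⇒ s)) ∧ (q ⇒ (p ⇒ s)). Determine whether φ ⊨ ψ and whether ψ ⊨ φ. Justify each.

[⇒] This fails. Under q = T, s = F, p = F, the left side is true but the right side is false.

[⇐] Assume the antecedent. If q is true, q reduces to true regardless of the other variables. If q is false, the antecedent cannot hold. Either way q holds.

The forward direction fails; the converse holds.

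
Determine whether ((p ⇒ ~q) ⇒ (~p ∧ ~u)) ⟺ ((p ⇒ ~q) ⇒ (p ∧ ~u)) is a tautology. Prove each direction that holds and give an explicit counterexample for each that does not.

Forward direction. This fails. Under u = F, q = F, p = F, the left side is true but the right side is false.

Converse. This fails. Under u = F, q = F, p = T, the left side is false but the right side is true.

(⇒) fails and (⇐) fails.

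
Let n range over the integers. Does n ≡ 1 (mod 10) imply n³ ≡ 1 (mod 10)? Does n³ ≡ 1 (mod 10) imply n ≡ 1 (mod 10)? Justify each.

[⇒] Suppose n ≡ 1 (mod 10). Write n = 10j + 1. Then (10j + 1)³ = 1000j³ + 300j² + 30j + 1 = 10(100j³ + 30j² + 3j) + 1, so n³ ≡ 1 (mod 10).

[⇐] For the converse, argue contrapositively. If n ≢ 1 (mod 10), then n is congruent to one of 0, 2, 3, 4, 5, 6, 7, 8, 9 modulo 10, and these give n³ ≡ 0, 8, 7, 4, 5, 6, 3, 2, 9 respectively — never 1.

Both directions hold; the statement is true.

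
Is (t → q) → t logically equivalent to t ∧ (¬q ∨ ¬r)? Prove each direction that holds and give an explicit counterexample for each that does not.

(⟹) This fails. Under r = T, t = T, q = T, the left side is true but the right side is false.

(⟸) Assume the antecedent. If r is true, the antecedent forces (r = T, t = T, q = F), and (t → q) → t holds there. If r is false, the antecedent forces (r = F, t = T, q = F) or (r = F, t = T, q = T), and (t → q) → t holds there. Either way (t → q) → t holds.

Not equivalent: only (⇐) holds.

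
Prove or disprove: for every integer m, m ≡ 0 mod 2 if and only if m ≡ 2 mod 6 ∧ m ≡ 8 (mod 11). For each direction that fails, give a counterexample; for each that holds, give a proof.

Only the converse holds.

Forward direction. This fails: m = 0 gives 0 ≡ 0 (mod 2) but 0 ≡ 0 (mod 6), so the conjunction on the right does not hold.

Converse. If m ≡ 2 (mod 6) and m ≡ 8 (mod 11), then by the Chinese remainder theorem m ≡ 8 (mod 66). Since 8 ≡ 0 (mod 2) and 2 ∣ 66, we get m ≡ 0 (mod 2).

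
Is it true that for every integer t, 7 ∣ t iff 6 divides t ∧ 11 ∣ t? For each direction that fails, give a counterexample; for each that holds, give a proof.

(⇒) fails and (⇐) fails.

[⇒] This fails: take t = 7. Certainly 7 ∣ 7, but 6 ∤ 7.

[⇐] This fails: take t = 66. Both 6 ∣ 66 and 11 ∣ 66, yet 66 is not a multiple of 7 (since 66 = 9·7 + 3), so 7 ∤ 66.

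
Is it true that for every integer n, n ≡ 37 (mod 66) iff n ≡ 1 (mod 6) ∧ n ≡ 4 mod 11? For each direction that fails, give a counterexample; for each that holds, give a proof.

Forward direction. Suppose n ≡ 37 (mod 66); write n = 66j + 37. Since 6 ∣ 66, reducing mod 6 gives n ≡ 37 ≡ 1 (mod 6); since 11 ∣ 66, reducing mod 11 gives n ≡ 37 ≡ 4 (mod 11).

Converse. If n ≡ 1 (mod 6) and n ≡ 4 (mod 11), then by the Chinese remainder theorem n ≡ 37 (mod 66). This is exactly n ≡ 37 (mod 66).

Equivalent; both directions hold.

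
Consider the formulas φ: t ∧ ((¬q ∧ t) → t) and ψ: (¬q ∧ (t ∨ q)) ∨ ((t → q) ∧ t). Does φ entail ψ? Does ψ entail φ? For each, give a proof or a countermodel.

(⇒) Assume the antecedent. If t is true, (¬q ∧ (t ∨ q)) ∨ ((t → q) ∧ t) reduces to true regardless of the other variables. If t is false, the antecedent cannot hold. Either way (¬q ∧ (t ∨ q)) ∨ ((t → q) ∧ t) holds.

(⇐) Assume the antecedent. If t is true, t ∧ ((¬q ∧ t) → t) reduces to true regardless of the other variables. If t is false, the antecedent cannot hold. Either way t ∧ ((¬q ∧ t) → t) holds.

Both directions hold.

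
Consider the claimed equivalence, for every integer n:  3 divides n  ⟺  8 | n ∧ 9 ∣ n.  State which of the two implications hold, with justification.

The forward direction fails; the converse holds.

Forward direction. This fails: take n = 3. Certainly 3 ∣ 3, but 8 ∤ 3.

Converse. Suppose 8 ∣ n and 9 ∣ n. Any common multiple of 8 and 9 is a multiple of their lcm; here gcd(8, 9) = 1, so lcm(8, 9) = 8·9 = 72, so 72 ∣ n. Since 3 ∣ 72, it follows that 3 ∣ n.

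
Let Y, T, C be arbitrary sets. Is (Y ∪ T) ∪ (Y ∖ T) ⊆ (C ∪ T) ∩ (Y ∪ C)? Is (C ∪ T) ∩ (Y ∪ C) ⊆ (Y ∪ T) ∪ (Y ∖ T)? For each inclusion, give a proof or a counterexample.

(⊆) fails and (⊇) fails.

Forward inclusion. This inclusion fails. Take Y = {1}, T = ∅, C = ∅; then 1 ∈ (Y ∪ T) ∪ (Y ∖ T) but 1 ∉ (C ∪ T) ∩ (Y ∪ C).

Reverse inclusion. This inclusion fails. Take Y = ∅, T = ∅, C = {1}; then 1 ∈ (C ∪ T) ∩ (Y ∪ C) but 1 ∉ (Y ∪ T) ∪ (Y ∖ T).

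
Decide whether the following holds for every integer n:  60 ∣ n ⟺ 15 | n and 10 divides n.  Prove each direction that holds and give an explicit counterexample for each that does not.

Not equivalent: only (⇒) holds.

(⟹) If 60 ∣ n, write n = 60q. Since 60 = 4·15, n = 15·(4q), so 15 ∣ n; and since 60 = 6·10, n = 10·(6q), so 10 ∣ n.

(⟸) This fails: take n = 30. Both 15 ∣ 30 and 10 ∣ 30, yet 30 is not a multiple of 60 (since 30 = 0·60 + 30), so 60 ∤ 30.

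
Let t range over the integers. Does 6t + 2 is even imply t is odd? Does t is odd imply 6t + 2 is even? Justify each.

Forward direction. This fails: take t = 2. Then 6t + 2 = 14, which is even, yet t = 2 is even, not odd.

Converse. Suppose t is odd. Since 6 is even, 6t is even for every t, so 6t + 2 has the same parity as 2, which is even. Hence 6t + 2 is even.

Not equivalent: only (⇐) holds.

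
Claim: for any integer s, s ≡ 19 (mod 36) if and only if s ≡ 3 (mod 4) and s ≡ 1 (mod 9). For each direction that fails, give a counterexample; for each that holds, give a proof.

(←) If s ≡ 3 (mod 4) and s ≡ 1 (mod 9), then by the Chinese remainder theorem s ≡ 19 (mod 36). This is exactly s ≡ 19 (mod 36).

(→) Suppose s ≡ 19 (mod 36); write s = 36j + 19. Since 4 ∣ 36, reducing mod 4 gives s ≡ 19 ≡ 3 (mod 4); since 9 ∣ 36, reducing mod 9 gives s ≡ 19 ≡ 1 (mod 9).

Both directions hold.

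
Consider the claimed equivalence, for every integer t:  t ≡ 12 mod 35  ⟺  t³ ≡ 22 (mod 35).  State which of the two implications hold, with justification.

Neither implication holds.

(→) This fails: take t = 12. Then 12 ≡ 12 (mod 35), but 12³ = 1728 ≡ 13 (mod 35), not 22.

(←) This fails: take t = 8. Then 8³ = 512 ≡ 22 (mod 35), yet 8 ≡ 8 (mod 35), not 12.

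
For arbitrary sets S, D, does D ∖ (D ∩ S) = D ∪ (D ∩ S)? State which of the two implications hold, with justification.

The sets are not equal: only the forward inclusion holds.

Forward inclusion. Let x ∈ D ∖ (D ∩ S). Then x ∈ D and x ∉ S, from which x ∈ D ∪ (D ∩ S).

Reverse inclusion. This inclusion fails. Take S = {1}, D = {1}; then 1 ∈ D ∪ (D ∩ S) but 1 ∉ D ∖ (D ∩ S).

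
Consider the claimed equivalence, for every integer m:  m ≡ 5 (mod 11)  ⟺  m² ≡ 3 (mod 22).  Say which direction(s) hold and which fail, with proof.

Forward direction. This fails: take m = 16. Then 16 ≡ 5 (mod 11), but 16² = 256 ≡ 14 (mod 22), not 3.

Converse. This fails: take m = 17. Then 17² = 289 ≡ 3 (mod 22), yet 17 ≡ 6 (mod 11), not 5.

Neither implication holds.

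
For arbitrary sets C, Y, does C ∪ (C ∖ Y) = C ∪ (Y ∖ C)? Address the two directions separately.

(⊆) holds; (⊇) fails.

(⟹) Let x ∈ C ∪ (C ∖ Y). Then either x ∈ C and x ∉ Y; or x ∈ C ∩ Y. In each case x ∈ C ∪ (Y ∖ C), so C ∪ (C ∖ Y) ⊆ C ∪ (Y ∖ C).

(⟸) This inclusion fails. Take C = ∅, Y = {1}; then 1 ∈ C ∪ (Y ∖ C) but 1 ∉ C ∪ (C ∖ Y).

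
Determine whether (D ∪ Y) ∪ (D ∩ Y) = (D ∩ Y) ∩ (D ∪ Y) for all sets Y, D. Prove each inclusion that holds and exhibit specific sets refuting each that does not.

Forward inclusion. This inclusion fails. Take Y = {1}, D = ∅; then 1 ∈ (D ∪ Y) ∪ (D ∩ Y) but 1 ∉ (D ∩ Y) ∩ (D ∪ Y).

Reverse inclusion. Let x ∈ (D ∩ Y) ∩ (D ∪ Y). Then x ∈ Y ∩ D, from which x ∈ (D ∪ Y) ∪ (D ∩ Y).

Only the reverse inclusion holds.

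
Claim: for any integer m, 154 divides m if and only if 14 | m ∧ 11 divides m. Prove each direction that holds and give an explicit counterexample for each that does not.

(→) If 154 ∣ m, write m = 154q. Since 154 = 11·14, m = 14·(11q), so 14 ∣ m; and since 154 = 14·11, m = 11·(14q), so 11 ∣ m.

(←) Suppose 14 ∣ m and 11 ∣ m. Any common multiple of 14 and 11 is a multiple of their lcm; here gcd(14, 11) = 1, so lcm(14, 11) = 14·11 = 154, so 154 ∣ m.

Equivalent; both directions hold.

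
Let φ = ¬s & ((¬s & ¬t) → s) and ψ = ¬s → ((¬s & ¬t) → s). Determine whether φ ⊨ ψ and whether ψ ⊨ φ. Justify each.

Forward direction. Assume the antecedent. If t is true, ¬s → ((¬s & ¬t) → s) reduces to true regardless of the other variables. If t is false, the antecedent cannot hold. Either way ¬s → ((¬s & ¬t) → s) holds.

Converse. This fails. Under t = F, s = T, the left side is false but the right side is true.

The forward direction holds; the converse fails.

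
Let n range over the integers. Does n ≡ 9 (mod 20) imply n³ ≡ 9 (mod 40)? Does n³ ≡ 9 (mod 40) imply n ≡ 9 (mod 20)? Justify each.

(⇒) fails; (⇐) holds.

(→) This fails: take n = 29. Then 29 ≡ 9 (mod 20), but 29³ = 24389 ≡ 29 (mod 40), not 9.

(←) Conversely, the residues r modulo 40 with r³ ≡ 9 (mod 40) are exactly {9}, and each is ≡ 9 (mod 20).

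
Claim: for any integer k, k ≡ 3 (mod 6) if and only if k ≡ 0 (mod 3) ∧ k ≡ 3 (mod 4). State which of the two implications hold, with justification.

(⇒) This fails: k = 9 gives 9 ≡ 3 (mod 6) but 9 ≡ 1 (mod 4), so the conjunction on the right does not hold.

(⇐) Conversely, if k ≡ 0 (mod 3) and k ≡ 3 (mod 4), then by the Chinese remainder theorem k ≡ 3 (mod 12). Since 3 ≡ 3 (mod 6) and 6 ∣ 12, we get k ≡ 3 (mod 6).

The forward direction fails; the converse holds.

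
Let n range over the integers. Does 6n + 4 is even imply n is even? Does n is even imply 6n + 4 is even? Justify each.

(⟹) This fails: take n = 1. Then 6n + 4 = 10, which is even, yet n = 1 is odd, not even.

(⟸) Suppose n is even. Since 6 is even, 6n is even for every n, so 6n + 4 has the same parity as 4, which is even. Hence 6n + 4 is even.

Not equivalent: only (⇐) holds.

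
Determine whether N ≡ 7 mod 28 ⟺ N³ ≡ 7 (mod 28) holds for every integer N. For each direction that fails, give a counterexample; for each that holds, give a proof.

(→) Suppose N ≡ 7 mod 28. Write N = 28j + 7. Then (28j + 7)³ = 21952j³ + 16464j² + 4116j + 343 = 28(784j³ + 588j² + 147j + 12) + 7, so N³ ≡ 7 (mod 28).

(←) Conversely, suppose N³ ≡ 7 (mod 28). The only residue r in {0, …, 27} with r³ ≡ 7 (mod 28) is r = 7, so N ≡ 7 (mod 28).

Both directions hold.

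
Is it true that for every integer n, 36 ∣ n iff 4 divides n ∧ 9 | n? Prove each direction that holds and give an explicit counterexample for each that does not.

Both implications hold.

(⇒) If 36 ∣ n, write n = 36q. Since 36 = 9·4, n = 4·(9q), so 4 ∣ n; and since 36 = 4·9, n = 9·(4q), so 9 ∣ n.

(⇐) Suppose 4 ∣ n and 9 ∣ n. Any common multiple of 4 and 9 is a multiple of their lcm; here gcd(4, 9) = 1, so lcm(4, 9) = 4·9 = 36, so 36 ∣ n.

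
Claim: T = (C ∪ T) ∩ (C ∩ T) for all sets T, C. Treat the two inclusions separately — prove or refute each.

Forward inclusion. This inclusion fails. Take T = {1}, C = ∅; then 1 ∈ T but 1 ∉ (C ∪ T) ∩ (C ∩ T).

Reverse inclusion. Let x ∈ (C ∪ T) ∩ (C ∩ T). Then x ∈ T ∩ C, from which x ∈ T.

(⊆) fails; (⊇) holds.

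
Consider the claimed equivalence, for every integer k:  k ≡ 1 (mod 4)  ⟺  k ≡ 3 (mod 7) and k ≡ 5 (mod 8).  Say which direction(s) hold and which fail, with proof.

(⟸) If k ≡ 3 (mod 7) and k ≡ 5 (mod 8), then by the Chinese remainder theorem k ≡ 45 (mod 56). Since 45 ≡ 1 (mod 4) and 4 ∣ 56, we get k ≡ 1 (mod 4).

(⟹) This fails: k = 1 gives 1 ≡ 1 (mod 4) but 1 ≡ 1 (mod 7), so the conjunction on the right does not hold.

(⇒) fails; (⇐) holds.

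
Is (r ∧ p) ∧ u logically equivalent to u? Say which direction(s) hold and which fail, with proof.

(⇒) holds; (⇐) fails.

(→) Assume the antecedent. If u is true, u reduces to true regardless of the other variables. If u is false, the antecedent cannot hold. Either way u holds.

(←) This fails. Under u = T, r = F, p = F, the left side is false but the right side is true.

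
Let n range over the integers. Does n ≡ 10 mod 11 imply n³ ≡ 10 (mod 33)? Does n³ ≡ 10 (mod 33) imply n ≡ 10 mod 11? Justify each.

Not equivalent: only (⇐) holds.

(⟹) This fails: take n = 21. Then 21 ≡ 10 (mod 11), but 21³ = 9261 ≡ 21 (mod 33), not 10.

(⟸) Conversely, the residues r modulo 33 with r³ ≡ 10 (mod 33) are exactly {10}, and each is ≡ 10 (mod 11).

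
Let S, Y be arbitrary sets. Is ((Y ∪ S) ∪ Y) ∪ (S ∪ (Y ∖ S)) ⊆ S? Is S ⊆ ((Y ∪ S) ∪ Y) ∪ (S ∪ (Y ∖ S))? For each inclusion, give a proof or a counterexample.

The sets are not equal: only the reverse inclusion holds.

Forward inclusion. This inclusion fails. Take S = ∅, Y = {1}; then 1 ∈ ((Y ∪ S) ∪ Y) ∪ (S ∪ (Y ∖ S)) but 1 ∉ S.

Reverse inclusion. Let x ∈ S. Then either x ∈ S and x ∉ Y; or x ∈ S ∩ Y. In each case x ∈ ((Y ∪ S) ∪ Y) ∪ (S ∪ (Y ∖ S)), so S ⊆ ((Y ∪ S) ∪ Y) ∪ (S ∪ (Y ∖ S)).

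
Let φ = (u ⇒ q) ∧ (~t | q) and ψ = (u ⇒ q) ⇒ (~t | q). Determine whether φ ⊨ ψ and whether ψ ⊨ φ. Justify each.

[⇐] This fails. Under q = F, u = T, t = F, the left side is false but the right side is true.

[⇒] Assume the antecedent. If q is true, (u ⇒ q) ⇒ (~t | q) reduces to true regardless of the other variables. If q is false, the antecedent forces (q = F, u = F, t = F), and (u ⇒ q) ⇒ (~t | q) holds there. Either way (u ⇒ q) ⇒ (~t | q) holds.

The forward direction holds; the converse fails.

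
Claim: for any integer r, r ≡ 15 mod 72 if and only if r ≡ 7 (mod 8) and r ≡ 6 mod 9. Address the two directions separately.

Both implications hold.

(⇒) Suppose r ≡ 15 (mod 72); write r = 72j + 15. Since 8 ∣ 72, reducing mod 8 gives r ≡ 15 ≡ 7 (mod 8); since 9 ∣ 72, reducing mod 9 gives r ≡ 15 ≡ 6 (mod 9).

(⇐) Conversely, if r ≡ 7 (mod 8) and r ≡ 6 (mod 9), then by the Chinese remainder theorem r ≡ 15 (mod 72). This is exactly r ≡ 15 (mod 72).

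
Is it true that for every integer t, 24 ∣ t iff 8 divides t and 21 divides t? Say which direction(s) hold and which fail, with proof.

Not equivalent: only (⇐) holds.

(⇒) This fails: take t = 24. Certainly 24 ∣ 24, but 21 ∤ 24.

(⇐) Suppose 8 ∣ t and 21 ∣ t. Any common multiple of 8 and 21 is a multiple of their lcm; here gcd(8, 21) = 1, so lcm(8, 21) = 8·21 = 168, so 168 ∣ t. Since 24 ∣ 168, it follows that 24 ∣ t.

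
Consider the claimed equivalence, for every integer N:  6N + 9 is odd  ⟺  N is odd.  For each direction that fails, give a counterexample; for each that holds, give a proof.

Only the converse holds.

[⇐] Suppose N is odd. Since 6 is even, 6N is even for every N, so 6N + 9 has the same parity as 9, which is odd. Hence 6N + 9 is odd.

[⇒] This fails: take N = 4. Then 6N + 9 = 33, which is odd, yet N = 4 is even, not odd.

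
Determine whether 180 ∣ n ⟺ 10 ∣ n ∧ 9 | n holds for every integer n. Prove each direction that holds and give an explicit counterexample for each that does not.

(⇒) holds; (⇐) fails.

(⇒) If 180 ∣ n, write n = 180q. Since 180 = 18·10, n = 10·(18q), so 10 ∣ n; and since 180 = 20·9, n = 9·(20q), so 9 ∣ n.

(⇐) This fails: take n = 90. Both 10 ∣ 90 and 9 ∣ 90, yet 90 is not a multiple of 180 (since 90 = 0·180 + 90), so 180 ∤ 90.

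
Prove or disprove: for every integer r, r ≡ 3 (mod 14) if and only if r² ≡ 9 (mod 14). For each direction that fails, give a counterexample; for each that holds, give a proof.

Forward direction. Suppose r ≡ 3 (mod 14). Write r = 14j + 3. Then (14j + 3)² = 196j² + 84j + 9 = 14(14j² + 6j) + 9, so r² ≡ 9 (mod 14).

Converse. This fails: take r = 11. Then 11² = 121 ≡ 9 (mod 14), yet 11 ≡ 11 (mod 14), not 3.

The forward direction holds; the converse fails.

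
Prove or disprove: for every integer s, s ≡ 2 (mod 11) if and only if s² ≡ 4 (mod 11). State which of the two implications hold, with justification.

(⇒) Suppose s ≡ 2 (mod 11). Write s = 11j + 2. Then (11j + 2)² = 121j² + 44j + 4 = 11(11j² + 4j) + 4, so s² ≡ 4 (mod 11).

(⇐) This fails: take s = 9. Then 9² = 81 ≡ 4 (mod 11), yet 9 ≡ 9 (mod 11), not 2.

Only the forward direction holds.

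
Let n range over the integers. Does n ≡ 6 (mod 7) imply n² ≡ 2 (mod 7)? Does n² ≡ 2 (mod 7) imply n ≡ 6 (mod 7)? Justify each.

Neither direction holds.

(⇒) This fails: take n = 6. Then 6 ≡ 6 (mod 7), but 6² = 36 ≡ 1 (mod 7), not 2.

(⇐) This fails: take n = 3. Then 3² = 9 ≡ 2 (mod 7), yet 3 ≡ 3 (mod 7), not 6.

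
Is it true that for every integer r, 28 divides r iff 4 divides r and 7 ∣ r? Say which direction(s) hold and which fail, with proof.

Both directions hold.

[⇐] Suppose 4 ∣ r and 7 ∣ r. Any common multiple of 4 and 7 is a multiple of their lcm; here gcd(4, 7) = 1, so lcm(4, 7) = 4·7 = 28, so 28 ∣ r.

[⇒] If 28 ∣ r, write r = 28q. Since 28 = 7·4, r = 4·(7q), so 4 ∣ r; and since 28 = 4·7, r = 7·(4q), so 7 ∣ r.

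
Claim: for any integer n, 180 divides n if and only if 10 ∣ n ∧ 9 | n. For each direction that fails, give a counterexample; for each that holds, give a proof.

Only the forward direction holds.

(⇐) This fails: take n = 90. Both 10 ∣ 90 and 9 ∣ 90, yet 90 is not a multiple of 180 (since 90 = 0·180 + 90), so 180 ∤ 90.

(⇒) If 180 ∣ n, write n = 180q. Since 180 = 18·10, n = 10·(18q), so 10 ∣ n; and since 180 = 20·9, n = 9·(20q), so 9 ∣ n.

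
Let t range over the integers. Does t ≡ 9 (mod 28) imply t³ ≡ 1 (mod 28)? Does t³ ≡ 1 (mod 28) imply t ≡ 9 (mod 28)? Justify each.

The forward direction holds; the converse fails.

(⟹) Suppose t ≡ 9 (mod 28). Write t = 28j + 9. Then (28j + 9)³ = 21952j³ + 21168j² + 6804j + 729 = 28(784j³ + 756j² + 243j + 26) + 1, so t³ ≡ 1 (mod 28).

(⟸) This fails: take t = 1. Then 1³ = 1 ≡ 1 (mod 28), yet 1 ≡ 1 (mod 28), not 9.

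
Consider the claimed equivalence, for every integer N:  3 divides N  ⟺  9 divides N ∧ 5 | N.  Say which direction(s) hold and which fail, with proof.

[⇒] This fails: take N = 3. Certainly 3 ∣ 3, but 9 ∤ 3.

[⇐] Suppose 9 ∣ N and 5 ∣ N. Any common multiple of 9 and 5 is a multiple of their lcm; here gcd(9, 5) = 1, so lcm(9, 5) = 9·5 = 45, so 45 ∣ N. Since 3 ∣ 45, it follows that 3 ∣ N.

Only the converse holds.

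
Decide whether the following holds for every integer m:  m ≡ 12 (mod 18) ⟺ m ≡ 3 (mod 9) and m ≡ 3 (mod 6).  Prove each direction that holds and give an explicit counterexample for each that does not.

(⟹) This fails: m = 12 gives 12 ≡ 12 (mod 18) but 12 ≡ 0 (mod 6), so the conjunction on the right does not hold.

(⟸) This fails: m = 3 satisfies both congruences on the right (3 ≡ 3 mod 9 and 3 ≡ 3 mod 6) yet 3 ≡ 3 (mod 18), not 12.

Both directions fail.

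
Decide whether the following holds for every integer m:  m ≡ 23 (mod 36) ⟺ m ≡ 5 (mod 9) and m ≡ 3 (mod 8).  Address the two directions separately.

Forward direction. This fails: m = 23 gives 23 ≡ 23 (mod 36) but 23 ≡ 7 (mod 8), so the conjunction on the right does not hold.

Converse. If m ≡ 5 (mod 9) and m ≡ 3 (mod 8), then by the Chinese remainder theorem m ≡ 59 (mod 72). Since 59 ≡ 23 (mod 36) and 36 ∣ 72, we get m ≡ 23 (mod 36).

Only the converse holds.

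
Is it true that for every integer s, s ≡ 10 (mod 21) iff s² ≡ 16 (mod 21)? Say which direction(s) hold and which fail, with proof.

(→) Suppose s ≡ 10 (mod 21). Write s = 21j + 10. Then (21j + 10)² = 441j² + 420j + 100 = 21(21j² + 20j + 4) + 16, so s² ≡ 16 (mod 21).

(←) This fails: take s = 4. Then 4² = 16 ≡ 16 (mod 21), yet 4 ≡ 4 (mod 21), not 10.

Only the forward direction holds.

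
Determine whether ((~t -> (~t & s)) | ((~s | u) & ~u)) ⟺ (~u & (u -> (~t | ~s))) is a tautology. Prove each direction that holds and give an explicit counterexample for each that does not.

Only the converse holds.

Forward direction. This fails. Under s = T, t = F, u = T, the left side is true but the right side is false.

Converse. Assume the antecedent. If s is true, the consequent reduces to true regardless of the other variables. If s is false, the antecedent forces (s = F, t = F, u = F) or (s = F, t = T, u = F), and the consequent holds there. Either way the consequent holds.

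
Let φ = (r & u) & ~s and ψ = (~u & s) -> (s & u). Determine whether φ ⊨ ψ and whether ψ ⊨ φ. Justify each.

(⇒) Assume the antecedent. If u is true, (~u & s) -> (s & u) reduces to true regardless of the other variables. If u is false, the antecedent cannot hold. Either way (~u & s) -> (s & u) holds.

(⇐) This fails. Under u = F, s = F, r = F, the left side is false but the right side is true.

The forward direction holds; the converse fails.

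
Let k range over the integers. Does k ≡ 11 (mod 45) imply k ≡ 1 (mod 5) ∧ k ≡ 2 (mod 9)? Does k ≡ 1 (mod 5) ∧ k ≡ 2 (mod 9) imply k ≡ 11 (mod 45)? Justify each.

(⇒) Suppose k ≡ 11 (mod 45); write k = 45j + 11. Since 5 ∣ 45, reducing mod 5 gives k ≡ 11 ≡ 1 (mod 5); since 9 ∣ 45, reducing mod 9 gives k ≡ 11 ≡ 2 (mod 9).

(⇐) Conversely, if k ≡ 1 (mod 5) and k ≡ 2 (mod 9), then by the Chinese remainder theorem k ≡ 11 (mod 45). This is exactly k ≡ 11 (mod 45).

Equivalent; both directions hold.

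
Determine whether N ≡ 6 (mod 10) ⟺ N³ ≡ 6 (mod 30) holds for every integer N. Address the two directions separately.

(→) This fails: take N = 16. Then 16 ≡ 6 (mod 10), but 16³ = 4096 ≡ 16 (mod 30), not 6.

(←) Conversely, the residues r modulo 30 with r³ ≡ 6 (mod 30) are exactly {6}, and each is ≡ 6 (mod 10).

The forward direction fails; the converse holds.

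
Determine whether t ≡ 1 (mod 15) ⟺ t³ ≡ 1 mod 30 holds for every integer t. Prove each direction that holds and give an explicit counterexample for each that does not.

Not equivalent: only (⇐) holds.

(→) This fails: take t = 16. Then 16 ≡ 1 (mod 15), but 16³ = 4096 ≡ 16 (mod 30), not 1.

(←) Conversely, the residues r modulo 30 with r³ ≡ 1 (mod 30) are exactly {1}, and each is ≡ 1 (mod 15).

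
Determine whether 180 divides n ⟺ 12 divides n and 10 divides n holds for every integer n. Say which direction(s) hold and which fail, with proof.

Only the forward direction holds.

(⟹) If 180 ∣ n, write n = 180q. Since 180 = 15·12, n = 12·(15q), so 12 ∣ n; and since 180 = 18·10, n = 10·(18q), so 10 ∣ n.

(⟸) This fails: take n = 60. Both 12 ∣ 60 and 10 ∣ 60, yet 60 is not a multiple of 180 (since 60 = 0·180 + 60), so 180 ∤ 60.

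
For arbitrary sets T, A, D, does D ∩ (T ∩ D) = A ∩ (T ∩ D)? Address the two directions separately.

(⊆) fails; (⊇) holds.

Forward inclusion. This inclusion fails. Take T = {1}, A = ∅, D = {1}; then 1 ∈ D ∩ (T ∩ D) but 1 ∉ A ∩ (T ∩ D).

Reverse inclusion. Let x ∈ A ∩ (T ∩ D). Then x ∈ T ∩ A ∩ D, from which x ∈ D ∩ (T ∩ D).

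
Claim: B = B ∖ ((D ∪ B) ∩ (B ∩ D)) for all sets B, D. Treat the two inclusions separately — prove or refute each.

(⊆) This inclusion fails. Take B = {1}, D = {1}; then 1 ∈ B but 1 ∉ B ∖ ((D ∪ B) ∩ (B ∩ D)).

(⊇) Let x ∈ B ∖ ((D ∪ B) ∩ (B ∩ D)). Then x ∈ B and x ∉ D, from which x ∈ B.

Only the reverse inclusion holds.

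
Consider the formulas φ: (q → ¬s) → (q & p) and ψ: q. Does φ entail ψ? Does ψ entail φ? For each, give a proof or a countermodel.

Only the forward direction holds.

Forward direction. Assume the antecedent. If q is true, q reduces to true regardless of the other variables. If q is false, the antecedent cannot hold. Either way q holds.

Converse. This fails. Under q = T, s = F, p = F, the left side is false but the right side is true.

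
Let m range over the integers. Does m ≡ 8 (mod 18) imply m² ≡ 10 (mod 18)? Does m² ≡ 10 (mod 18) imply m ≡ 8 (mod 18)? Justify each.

(←) This fails: take m = 10. Then 10² = 100 ≡ 10 (mod 18), yet 10 ≡ 10 (mod 18), not 8.

(→) Suppose m ≡ 8 (mod 18). Write m = 18j + 8. Then (18j + 8)² = 324j² + 288j + 64 = 18(18j² + 16j + 3) + 10, so m² ≡ 10 (mod 18).

The forward direction holds; the converse fails.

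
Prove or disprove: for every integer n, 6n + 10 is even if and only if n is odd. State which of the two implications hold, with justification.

[⇒] This fails: take n = 4. Then 6n + 10 = 34, which is even, yet n = 4 is even, not odd.

[⇐] Suppose n is odd. Since 6 is even, 6n is even for every n, so 6n + 10 has the same parity as 10, which is even. Hence 6n + 10 is even.

(⇒) fails; (⇐) holds.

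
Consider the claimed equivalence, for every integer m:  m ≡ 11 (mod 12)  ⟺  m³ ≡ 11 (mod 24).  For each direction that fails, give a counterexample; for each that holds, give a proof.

Forward direction. This fails: take m = 23. Then 23 ≡ 11 (mod 12), but 23³ = 12167 ≡ 23 (mod 24), not 11.

Converse. The residues r modulo 24 with r³ ≡ 11 (mod 24) are exactly {11}, and each is ≡ 11 (mod 12).

(⇒) fails; (⇐) holds.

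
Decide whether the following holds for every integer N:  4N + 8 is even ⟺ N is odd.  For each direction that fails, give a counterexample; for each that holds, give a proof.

Only the converse holds.

(⇒) This fails: take N = 0. Then 4N + 8 = 8, which is even, yet N = 0 is even, not odd.

(⇐) Suppose N is odd. Since 4 is even, 4N is even for every N, so 4N + 8 has the same parity as 8, which is even. Hence 4N + 8 is even.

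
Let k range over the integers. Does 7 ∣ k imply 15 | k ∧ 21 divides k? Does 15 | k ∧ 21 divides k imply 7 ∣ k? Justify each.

(⟹) This fails: take k = 7. Certainly 7 ∣ 7, but 15 ∤ 7.

(⟸) Suppose 15 ∣ k and 21 ∣ k. Any common multiple of 15 and 21 is a multiple of their lcm; here lcm(15, 21) = 15·21/gcd(15, 21) = 315/3 = 105, so 105 ∣ k. Since 7 ∣ 105, it follows that 7 ∣ k.

Not equivalent: only (⇐) holds.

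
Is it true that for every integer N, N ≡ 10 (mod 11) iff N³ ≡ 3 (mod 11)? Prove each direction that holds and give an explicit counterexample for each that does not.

Forward direction. This fails: take N = 10. Then 10 ≡ 10 (mod 11), but 10³ = 1000 ≡ 10 (mod 11), not 3.

Converse. This fails: take N = 9. Then 9³ = 729 ≡ 3 (mod 11), yet 9 ≡ 9 (mod 11), not 10.

(⇒) fails and (⇐) fails.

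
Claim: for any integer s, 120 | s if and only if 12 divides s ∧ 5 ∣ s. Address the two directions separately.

(⇒) holds; (⇐) fails.

[⇒] If 120 ∣ s, write s = 120q. Since 120 = 10·12, s = 12·(10q), so 12 ∣ s; and since 120 = 24·5, s = 5·(24q), so 5 ∣ s.

[⇐] This fails: take s = 60. Both 12 ∣ 60 and 5 ∣ 60, yet 60 is not a multiple of 120 (since 60 = 0·120 + 60), so 120 ∤ 60.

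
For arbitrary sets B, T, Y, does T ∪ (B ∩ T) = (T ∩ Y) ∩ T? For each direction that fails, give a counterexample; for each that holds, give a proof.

Reverse inclusion. Let x ∈ (T ∩ Y) ∩ T. Then either x ∈ T ∩ Y and x ∉ B; or x ∈ B ∩ T ∩ Y. In each case x ∈ T ∪ (B ∩ T), so (T ∩ Y) ∩ T ⊆ T ∪ (B ∩ T).

Forward inclusion. This inclusion fails. Take B = ∅, T = {1}, Y = ∅; then 1 ∈ T ∪ (B ∩ T) but 1 ∉ (T ∩ Y) ∩ T.

Only the reverse inclusion holds.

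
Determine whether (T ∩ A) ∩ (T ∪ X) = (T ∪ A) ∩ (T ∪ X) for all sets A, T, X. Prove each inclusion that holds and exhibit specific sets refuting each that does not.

The sets are not equal: only the forward inclusion holds.

(⊆) Let x ∈ (T ∩ A) ∩ (T ∪ X). Then either x ∈ A ∩ T and x ∉ X; or x ∈ A ∩ T ∩ X. In each case x ∈ (T ∪ A) ∩ (T ∪ X), so (T ∩ A) ∩ (T ∪ X) ⊆ (T ∪ A) ∩ (T ∪ X).

(⊇) This inclusion fails. Take A = ∅, T = {1}, X = ∅; then 1 ∈ (T ∪ A) ∩ (T ∪ X) but 1 ∉ (T ∩ A) ∩ (T ∪ X).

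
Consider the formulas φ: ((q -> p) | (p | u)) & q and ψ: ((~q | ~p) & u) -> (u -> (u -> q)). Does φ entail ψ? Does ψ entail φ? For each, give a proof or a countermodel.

(⟹) Assume the antecedent. If q is true, the consequent reduces to true regardless of the other variables. If q is false, the antecedent cannot hold. Either way the consequent holds.

(⟸) This fails. Under q = F, p = F, u = F, the left side is false but the right side is true.

(⇒) holds; (⇐) fails.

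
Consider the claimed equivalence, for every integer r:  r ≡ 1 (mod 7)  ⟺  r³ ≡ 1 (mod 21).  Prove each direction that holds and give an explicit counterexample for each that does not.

Neither implication holds.

(→) This fails: take r = 8. Then 8 ≡ 1 (mod 7), but 8³ = 512 ≡ 8 (mod 21), not 1.

(←) This fails: take r = 4. Then 4³ = 64 ≡ 1 (mod 21), yet 4 ≡ 4 (mod 7), not 1.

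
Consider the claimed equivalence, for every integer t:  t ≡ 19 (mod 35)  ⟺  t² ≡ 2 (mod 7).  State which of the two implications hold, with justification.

Both directions fail.

[⇒] This fails: take t = 19. Then 19 ≡ 19 (mod 35), but 19² = 361 ≡ 4 (mod 7), not 2.

[⇐] This fails: take t = 3. Then 3² = 9 ≡ 2 (mod 7), yet 3 ≡ 3 (mod 35), not 19.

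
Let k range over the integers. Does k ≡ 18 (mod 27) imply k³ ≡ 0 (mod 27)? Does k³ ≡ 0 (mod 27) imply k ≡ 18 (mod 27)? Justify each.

(⇒) holds; (⇐) fails.

Forward direction. Suppose k ≡ 18 (mod 27). Write k = 27j + 18. Then (27j + 18)³ = 19683j³ + 39366j² + 26244j + 5832 = 27(729j³ + 1458j² + 972j + 216) + 0, so k³ ≡ 0 (mod 27).

Converse. This fails: take k = 0. Then 0³ = 0 ≡ 0 (mod 27), yet 0 ≡ 0 (mod 27), not 18.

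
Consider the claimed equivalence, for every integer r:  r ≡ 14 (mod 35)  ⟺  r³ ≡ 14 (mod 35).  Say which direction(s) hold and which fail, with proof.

Equivalent; both directions hold.

(⇒) Suppose r ≡ 14 (mod 35). Write r = 35j + 14. Then (35j + 14)³ = 42875j³ + 51450j² + 20580j + 2744 = 35(1225j³ + 1470j² + 588j + 78) + 14, so r³ ≡ 14 (mod 35).

(⇐) Conversely, suppose r³ ≡ 14 (mod 35). The only residue r in {0, …, 34} with r³ ≡ 14 (mod 35) is r = 14, so r ≡ 14 (mod 35).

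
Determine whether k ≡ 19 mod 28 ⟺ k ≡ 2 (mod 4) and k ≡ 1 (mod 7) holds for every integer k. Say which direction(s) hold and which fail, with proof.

Both directions fail.

Forward direction. This fails: k = 19 gives 19 ≡ 19 (mod 28) but 19 ≡ 3 (mod 4), so the conjunction on the right does not hold.

Converse. This fails: k = 22 satisfies both congruences on the right (22 ≡ 2 mod 4 and 22 ≡ 1 mod 7) yet 22 ≡ 22 (mod 28), not 19.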